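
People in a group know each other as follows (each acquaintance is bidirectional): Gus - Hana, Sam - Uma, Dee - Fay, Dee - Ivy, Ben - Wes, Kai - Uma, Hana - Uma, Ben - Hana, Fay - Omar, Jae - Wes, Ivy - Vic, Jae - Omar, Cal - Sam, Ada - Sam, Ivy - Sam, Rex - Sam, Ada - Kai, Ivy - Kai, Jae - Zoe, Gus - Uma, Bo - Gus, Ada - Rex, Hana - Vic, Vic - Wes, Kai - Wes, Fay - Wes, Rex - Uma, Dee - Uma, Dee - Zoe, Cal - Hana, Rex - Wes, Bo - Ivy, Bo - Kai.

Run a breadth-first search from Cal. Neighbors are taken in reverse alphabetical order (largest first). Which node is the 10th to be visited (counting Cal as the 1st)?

Visit Cal; enqueue Sam, Hana → queue [Sam, Hana]
Visit Sam; enqueue Uma, Rex, Ivy, Ada → queue [Hana, Uma, Rex, Ivy, Ada]
Visit Hana; enqueue Vic, Gus, Ben → queue [Uma, Rex, Ivy, Ada, Vic, Gus, Ben]
Visit Uma; enqueue Kai, Dee → queue [Rex, Ivy, Ada, Vic, Gus, Ben, Kai, Dee]
Visit Rex; enqueue Wes → queue [Ivy, Ada, Vic, Gus, Ben, Kai, Dee, Wes]
Visit Ivy; enqueue Bo → queue [Ada, Vic, Gus, Ben, Kai, Dee, Wes, Bo]
Visit Ada → queue [Vic, Gus, Ben, Kai, Dee, Wes, Bo]
Visit Vic → queue [Gus, Ben, Kai, Dee, Wes, Bo]
Visit Gus → queue [Ben, Kai, Dee, Wes, Bo]
Visit Ben → queue [Kai, Dee, Wes, Bo]
Visit Kai → queue [Dee, Wes, Bo]
Visit Dee; enqueue Zoe, Fay → queue [Wes, Bo, Zoe, Fay]
Visit Wes; enqueue Jae → queue [Bo, Zoe, Fay, Jae]
Visit Bo → queue [Zoe, Fay, Jae]
Visit Zoe → queue [Fay, Jae]
Visit Fay; enqueue Omar → queue [Jae, Omar]
Visit Jae → queue [Omar]
Visit Omar → queue []

Visit order: Cal, Sam, Hana, Uma, Rex, Ivy, Ada, Vic, Gus, Ben, Kai, Dee, Wes, Bo, Zoe, Fay, Jae, Omar

Ben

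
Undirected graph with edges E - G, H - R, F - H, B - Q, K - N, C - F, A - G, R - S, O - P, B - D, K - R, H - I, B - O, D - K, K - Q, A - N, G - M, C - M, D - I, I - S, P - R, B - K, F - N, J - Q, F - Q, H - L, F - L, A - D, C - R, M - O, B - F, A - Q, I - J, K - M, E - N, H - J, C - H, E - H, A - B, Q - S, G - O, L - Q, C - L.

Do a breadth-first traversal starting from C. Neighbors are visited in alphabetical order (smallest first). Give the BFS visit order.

Visit C; enqueue F, H, L, M, R → queue [F, H, L, M, R]
Visit F; enqueue B, N, Q → queue [H, L, M, R, B, N, Q]
Visit H; enqueue E, I, J → queue [L, M, R, B, N, Q, E, I, J]
Visit L → queue [M, R, B, N, Q, E, I, J]
Visit M; enqueue G, K, O → queue [R, B, N, Q, E, I, J, G, K, O]
Visit R; enqueue P, S → queue [B, N, Q, E, I, J, G, K, O, P, S]
Visit B; enqueue A, D → queue [N, Q, E, I, J, G, K, O, P, S, A, D]
Visit N → queue [Q, E, I, J, G, K, O, P, S, A, D]
Visit Q → queue [E, I, J, G, K, O, P, S, A, D]
Visit E → queue [I, J, G, K, O, P, S, A, D]
Visit I → queue [J, G, K, O, P, S, A, D]
Visit J → queue [G, K, O, P, S, A, D]
Visit G → queue [K, O, P, S, A, D]
Visit K → queue [O, P, S, A, D]
Visit O → queue [P, S, A, D]
Visit P → queue [S, A, D]
Visit S → queue [A, D]
Visit A → queue [D]
Visit D → queue []

C F H L M R B N Q E I J G K O P S A D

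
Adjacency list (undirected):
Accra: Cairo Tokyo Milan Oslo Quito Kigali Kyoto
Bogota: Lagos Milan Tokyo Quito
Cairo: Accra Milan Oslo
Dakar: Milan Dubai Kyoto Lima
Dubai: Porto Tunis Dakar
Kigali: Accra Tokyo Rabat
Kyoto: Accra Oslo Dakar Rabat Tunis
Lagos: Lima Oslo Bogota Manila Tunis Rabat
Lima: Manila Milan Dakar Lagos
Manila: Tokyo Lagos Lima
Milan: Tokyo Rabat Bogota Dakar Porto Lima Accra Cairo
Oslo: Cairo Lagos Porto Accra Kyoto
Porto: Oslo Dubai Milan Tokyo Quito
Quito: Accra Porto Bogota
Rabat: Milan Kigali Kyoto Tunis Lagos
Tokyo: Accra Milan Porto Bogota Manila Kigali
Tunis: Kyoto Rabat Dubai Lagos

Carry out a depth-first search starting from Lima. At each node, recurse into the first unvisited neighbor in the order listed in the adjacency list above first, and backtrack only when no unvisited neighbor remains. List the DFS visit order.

Visit Lima
Lima → Manila
Manila → Tokyo
Tokyo → Accra
Accra → Cairo
Cairo → Milan
Milan → Rabat
Rabat → Kigali
Rabat → Kyoto
Kyoto → Oslo
Oslo → Lagos
Lagos → Bogota
Bogota → Quito
Quito → Porto
Porto → Dubai
Dubai → Tunis
Dubai → Dakar

Lima Manila Tokyo Accra Cairo Milan Rabat Kigali Kyoto Oslo Lagos Bogota Quito Porto Dubai Tunis Dakar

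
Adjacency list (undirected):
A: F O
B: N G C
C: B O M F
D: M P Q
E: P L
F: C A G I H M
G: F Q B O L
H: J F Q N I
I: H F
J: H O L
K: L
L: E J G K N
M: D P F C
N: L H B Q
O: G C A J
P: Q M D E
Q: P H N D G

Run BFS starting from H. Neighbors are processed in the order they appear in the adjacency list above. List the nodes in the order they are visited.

Visit H; enqueue J, F, Q, N, I → queue [J, F, Q, N, I]
Visit J; enqueue O, L → queue [F, Q, N, I, O, L]
Visit F; enqueue C, A, G, M → queue [Q, N, I, O, L, C, A, G, M]
Visit Q; enqueue P, D → queue [N, I, O, L, C, A, G, M, P, D]
Visit N; enqueue B → queue [I, O, L, C, A, G, M, P, D, B]
Visit I → queue [O, L, C, A, G, M, P, D, B]
Visit O → queue [L, C, A, G, M, P, D, B]
Visit L; enqueue E, K → queue [C, A, G, M, P, D, B, E, K]
Visit C → queue [A, G, M, P, D, B, E, K]
Visit A → queue [G, M, P, D, B, E, K]
Visit G → queue [M, P, D, B, E, K]
Visit M → queue [P, D, B, E, K]
Visit P → queue [D, B, E, K]
Visit D → queue [B, E, K]
Visit B → queue [E, K]
Visit E → queue [K]
Visit K → queue []

H, J, F, Q, N, I, O, L, C, A, G, M, P, D, B, E, K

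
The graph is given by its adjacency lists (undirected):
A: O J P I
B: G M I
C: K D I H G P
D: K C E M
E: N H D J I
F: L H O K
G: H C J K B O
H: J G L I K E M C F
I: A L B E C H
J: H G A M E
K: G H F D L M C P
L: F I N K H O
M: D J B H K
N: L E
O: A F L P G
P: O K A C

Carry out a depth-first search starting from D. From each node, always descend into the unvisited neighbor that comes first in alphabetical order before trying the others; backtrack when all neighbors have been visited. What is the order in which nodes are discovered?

Visit D
D → C
C → G
G → B
B → I
I → A
A → J
J → E
E → H
H → F
F → K
K → L
L → N
L → O
O → P
K → M

D, C, G, B, I, A, J, E, H, F, K, L, N, O, P, M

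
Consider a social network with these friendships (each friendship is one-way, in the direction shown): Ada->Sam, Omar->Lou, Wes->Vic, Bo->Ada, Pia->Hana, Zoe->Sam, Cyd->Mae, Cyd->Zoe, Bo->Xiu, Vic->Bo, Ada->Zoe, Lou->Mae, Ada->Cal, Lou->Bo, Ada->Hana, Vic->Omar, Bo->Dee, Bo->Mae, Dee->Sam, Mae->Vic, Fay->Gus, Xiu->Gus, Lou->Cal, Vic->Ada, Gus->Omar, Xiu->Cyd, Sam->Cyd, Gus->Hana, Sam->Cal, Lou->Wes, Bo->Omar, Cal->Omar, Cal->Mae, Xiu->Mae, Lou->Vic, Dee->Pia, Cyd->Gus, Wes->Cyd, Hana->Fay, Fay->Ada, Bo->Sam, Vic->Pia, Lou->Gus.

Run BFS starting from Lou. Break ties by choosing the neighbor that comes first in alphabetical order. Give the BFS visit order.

Lou → Bo → Cal → Gus → Mae → Vic → Wes → Ada → Dee → Omar → Sam → Xiu → Hana → Pia → Cyd → Zoe → Fay

Visit Lou; enqueue Bo, Cal, Gus, Mae, Vic, Wes → queue [Bo, Cal, Gus, Mae, Vic, Wes]
Visit Bo; enqueue Ada, Dee, Omar, Sam, Xiu → queue [Cal, Gus, Mae, Vic, Wes, Ada, Dee, Omar, Sam, Xiu]
Visit Cal → queue [Gus, Mae, Vic, Wes, Ada, Dee, Omar, Sam, Xiu]
Visit Gus; enqueue Hana → queue [Mae, Vic, Wes, Ada, Dee, Omar, Sam, Xiu, Hana]
Visit Mae → queue [Vic, Wes, Ada, Dee, Omar, Sam, Xiu, Hana]
Visit Vic; enqueue Pia → queue [Wes, Ada, Dee, Omar, Sam, Xiu, Hana, Pia]
Visit Wes; enqueue Cyd → queue [Ada, Dee, Omar, Sam, Xiu, Hana, Pia, Cyd]
Visit Ada; enqueue Zoe → queue [Dee, Omar, Sam, Xiu, Hana, Pia, Cyd, Zoe]
Visit Dee → queue [Omar, Sam, Xiu, Hana, Pia, Cyd, Zoe]
Visit Omar → queue [Sam, Xiu, Hana, Pia, Cyd, Zoe]
Visit Sam → queue [Xiu, Hana, Pia, Cyd, Zoe]
Visit Xiu → queue [Hana, Pia, Cyd, Zoe]
Visit Hana; enqueue Fay → queue [Pia, Cyd, Zoe, Fay]
Visit Pia → queue [Cyd, Zoe, Fay]
Visit Cyd → queue [Zoe, Fay]
Visit Zoe → queue [Fay]
Visit Fay → queue []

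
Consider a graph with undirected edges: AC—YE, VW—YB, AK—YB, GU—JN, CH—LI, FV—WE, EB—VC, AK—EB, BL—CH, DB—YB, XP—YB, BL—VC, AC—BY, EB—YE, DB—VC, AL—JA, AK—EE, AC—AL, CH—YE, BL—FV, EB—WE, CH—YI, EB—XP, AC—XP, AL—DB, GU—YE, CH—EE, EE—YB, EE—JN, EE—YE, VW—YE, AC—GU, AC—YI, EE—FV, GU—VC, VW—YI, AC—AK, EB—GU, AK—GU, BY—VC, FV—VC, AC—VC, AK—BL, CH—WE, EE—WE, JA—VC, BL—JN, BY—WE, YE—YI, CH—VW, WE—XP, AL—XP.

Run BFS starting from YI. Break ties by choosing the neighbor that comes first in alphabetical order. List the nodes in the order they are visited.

YI, AC, CH, VW, YE, AK, AL, BY, GU, VC, XP, BL, EE, LI, WE, YB, EB, DB, JA, JN, FV

Visit YI; enqueue AC, CH, VW, YE → queue [AC, CH, VW, YE]
Visit AC; enqueue AK, AL, BY, GU, VC, XP → queue [CH, VW, YE, AK, AL, BY, GU, VC, XP]
Visit CH; enqueue BL, EE, LI, WE → queue [VW, YE, AK, AL, BY, GU, VC, XP, BL, EE, LI, WE]
Visit VW; enqueue YB → queue [YE, AK, AL, BY, GU, VC, XP, BL, EE, LI, WE, YB]
Visit YE; enqueue EB → queue [AK, AL, BY, GU, VC, XP, BL, EE, LI, WE, YB, EB]
Visit AK → queue [AL, BY, GU, VC, XP, BL, EE, LI, WE, YB, EB]
Visit AL; enqueue DB, JA → queue [BY, GU, VC, XP, BL, EE, LI, WE, YB, EB, DB, JA]
Visit BY → queue [GU, VC, XP, BL, EE, LI, WE, YB, EB, DB, JA]
Visit GU; enqueue JN → queue [VC, XP, BL, EE, LI, WE, YB, EB, DB, JA, JN]
Visit VC; enqueue FV → queue [XP, BL, EE, LI, WE, YB, EB, DB, JA, JN, FV]
Visit XP → queue [BL, EE, LI, WE, YB, EB, DB, JA, JN, FV]
Visit BL → queue [EE, LI, WE, YB, EB, DB, JA, JN, FV]
Visit EE → queue [LI, WE, YB, EB, DB, JA, JN, FV]
Visit LI → queue [WE, YB, EB, DB, JA, JN, FV]
Visit WE → queue [YB, EB, DB, JA, JN, FV]
Visit YB → queue [EB, DB, JA, JN, FV]
Visit EB → queue [DB, JA, JN, FV]
Visit DB → queue [JA, JN, FV]
Visit JA → queue [JN, FV]
Visit JN → queue [FV]
Visit FV → queue []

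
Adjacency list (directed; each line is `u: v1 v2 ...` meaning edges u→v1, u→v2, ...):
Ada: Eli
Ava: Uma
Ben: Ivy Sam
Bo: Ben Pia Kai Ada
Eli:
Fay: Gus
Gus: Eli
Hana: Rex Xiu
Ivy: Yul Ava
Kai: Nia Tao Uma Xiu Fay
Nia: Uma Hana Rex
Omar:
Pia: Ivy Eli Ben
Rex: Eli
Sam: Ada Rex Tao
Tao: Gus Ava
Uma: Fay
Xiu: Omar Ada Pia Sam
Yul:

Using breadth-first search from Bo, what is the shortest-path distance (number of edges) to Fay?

2

Level 0: Bo
Level 1: Ada, Ben, Kai, Pia
Level 2: Eli, Fay, Ivy, Nia, Sam, Tao, Uma, Xiu
Level 3: Ava, Gus, Hana, Omar, Rex, Yul
Fay first appears at level 2.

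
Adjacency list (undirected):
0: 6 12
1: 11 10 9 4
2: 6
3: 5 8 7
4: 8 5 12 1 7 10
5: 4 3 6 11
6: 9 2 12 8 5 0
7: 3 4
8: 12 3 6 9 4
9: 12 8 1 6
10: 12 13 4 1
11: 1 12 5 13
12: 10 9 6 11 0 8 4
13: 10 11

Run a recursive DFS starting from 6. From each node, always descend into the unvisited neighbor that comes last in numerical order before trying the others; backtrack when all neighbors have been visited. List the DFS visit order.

6, 12, 11, 13, 10, 4, 8, 9, 1, 3, 7, 5, 0, 2

Visit 6
6 → 12
12 → 11
11 → 13
13 → 10
10 → 4
4 → 8
8 → 9
9 → 1
8 → 3
3 → 7
3 → 5
12 → 0
6 → 2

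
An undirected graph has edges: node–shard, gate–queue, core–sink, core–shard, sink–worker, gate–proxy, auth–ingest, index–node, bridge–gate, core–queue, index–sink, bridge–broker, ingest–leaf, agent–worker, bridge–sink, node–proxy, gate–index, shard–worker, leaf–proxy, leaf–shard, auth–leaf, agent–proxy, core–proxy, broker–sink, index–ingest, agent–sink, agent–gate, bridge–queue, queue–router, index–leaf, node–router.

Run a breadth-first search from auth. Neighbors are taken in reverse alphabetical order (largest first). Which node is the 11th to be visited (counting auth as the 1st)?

Visit auth; enqueue leaf, ingest → queue [leaf, ingest]
Visit leaf; enqueue shard, proxy, index → queue [ingest, shard, proxy, index]
Visit ingest → queue [shard, proxy, index]
Visit shard; enqueue worker, node, core → queue [proxy, index, worker, node, core]
Visit proxy; enqueue gate, agent → queue [index, worker, node, core, gate, agent]
Visit index; enqueue sink → queue [worker, node, core, gate, agent, sink]
Visit worker → queue [node, core, gate, agent, sink]
Visit node; enqueue router → queue [core, gate, agent, sink, router]
Visit core; enqueue queue → queue [gate, agent, sink, router, queue]
Visit gate; enqueue bridge → queue [agent, sink, router, queue, bridge]
Visit agent → queue [sink, router, queue, bridge]
Visit sink; enqueue broker → queue [router, queue, bridge, broker]
Visit router → queue [queue, bridge, broker]
Visit queue → queue [bridge, broker]
Visit bridge → queue [broker]
Visit broker → queue []

Visit order: auth, leaf, ingest, shard, proxy, index, worker, node, core, gate, agent, sink, router, queue, bridge, broker

agent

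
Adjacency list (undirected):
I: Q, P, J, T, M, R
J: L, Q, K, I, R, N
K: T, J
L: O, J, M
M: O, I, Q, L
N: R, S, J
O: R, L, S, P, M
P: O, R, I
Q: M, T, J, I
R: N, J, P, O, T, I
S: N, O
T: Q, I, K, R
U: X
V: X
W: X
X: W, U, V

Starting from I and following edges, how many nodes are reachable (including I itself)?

BFS from I visits: I, Q, P, J, T, M, R, O, L, K, N, S
Reachable nodes: 12 of 16 total.

12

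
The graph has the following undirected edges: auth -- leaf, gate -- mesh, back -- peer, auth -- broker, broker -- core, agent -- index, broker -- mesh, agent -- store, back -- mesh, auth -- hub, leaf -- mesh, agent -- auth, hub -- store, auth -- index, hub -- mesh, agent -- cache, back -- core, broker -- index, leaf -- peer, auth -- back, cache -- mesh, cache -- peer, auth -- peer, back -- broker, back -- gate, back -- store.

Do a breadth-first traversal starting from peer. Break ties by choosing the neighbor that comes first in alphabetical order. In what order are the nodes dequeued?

peer, auth, back, cache, leaf, agent, broker, hub, index, core, gate, mesh, store

Visit peer; enqueue auth, back, cache, leaf → queue [auth, back, cache, leaf]
Visit auth; enqueue agent, broker, hub, index → queue [back, cache, leaf, agent, broker, hub, index]
Visit back; enqueue core, gate, mesh, store → queue [cache, leaf, agent, broker, hub, index, core, gate, mesh, store]
Visit cache → queue [leaf, agent, broker, hub, index, core, gate, mesh, store]
Visit leaf → queue [agent, broker, hub, index, core, gate, mesh, store]
Visit agent → queue [broker, hub, index, core, gate, mesh, store]
Visit broker → queue [hub, index, core, gate, mesh, store]
Visit hub → queue [index, core, gate, mesh, store]
Visit index → queue [core, gate, mesh, store]
Visit core → queue [gate, mesh, store]
Visit gate → queue [mesh, store]
Visit mesh → queue [store]
Visit store → queue []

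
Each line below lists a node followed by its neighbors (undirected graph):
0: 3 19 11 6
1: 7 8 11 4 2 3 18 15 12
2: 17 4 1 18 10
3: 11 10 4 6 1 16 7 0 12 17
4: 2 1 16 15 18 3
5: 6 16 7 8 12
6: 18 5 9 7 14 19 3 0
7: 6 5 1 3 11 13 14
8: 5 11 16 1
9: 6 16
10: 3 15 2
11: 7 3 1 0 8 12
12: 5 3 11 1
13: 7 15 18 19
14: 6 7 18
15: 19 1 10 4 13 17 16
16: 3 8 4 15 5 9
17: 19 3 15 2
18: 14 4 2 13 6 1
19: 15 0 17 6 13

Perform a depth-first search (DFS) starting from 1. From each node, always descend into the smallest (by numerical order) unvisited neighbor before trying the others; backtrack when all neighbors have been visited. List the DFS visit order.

Visit 1
1 → 2
2 → 4
4 → 3
3 → 0
0 → 6
6 → 5
5 → 7
7 → 11
11 → 8
8 → 16
16 → 9
16 → 15
15 → 10
15 → 13
13 → 18
18 → 14
13 → 19
19 → 17
11 → 12

1 -> 2 -> 4 -> 3 -> 0 -> 6 -> 5 -> 7 -> 11 -> 8 -> 16 -> 9 -> 15 -> 10 -> 13 -> 18 -> 14 -> 19 -> 17 -> 12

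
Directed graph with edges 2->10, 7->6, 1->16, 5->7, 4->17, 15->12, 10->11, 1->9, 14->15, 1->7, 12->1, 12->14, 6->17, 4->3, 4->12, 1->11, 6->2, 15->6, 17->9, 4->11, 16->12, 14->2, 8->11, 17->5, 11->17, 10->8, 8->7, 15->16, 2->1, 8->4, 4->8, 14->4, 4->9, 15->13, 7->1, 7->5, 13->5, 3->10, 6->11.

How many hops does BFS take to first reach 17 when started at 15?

2

Level 0: 15
Level 1: 6, 12, 13, 16
Level 2: 1, 2, 5, 11, 14, 17
Level 3: 4, 7, 9, 10
Level 4: 3, 8
17 first appears at level 2.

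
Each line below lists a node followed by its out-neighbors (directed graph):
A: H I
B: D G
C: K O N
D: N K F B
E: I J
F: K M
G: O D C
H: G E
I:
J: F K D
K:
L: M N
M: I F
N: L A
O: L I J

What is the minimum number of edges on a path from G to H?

Level 0: G
Level 1: C, D, O
Level 2: B, F, I, J, K, L, N
Level 3: A, M
Level 4: H
Level 5: E
H first appears at level 4.

4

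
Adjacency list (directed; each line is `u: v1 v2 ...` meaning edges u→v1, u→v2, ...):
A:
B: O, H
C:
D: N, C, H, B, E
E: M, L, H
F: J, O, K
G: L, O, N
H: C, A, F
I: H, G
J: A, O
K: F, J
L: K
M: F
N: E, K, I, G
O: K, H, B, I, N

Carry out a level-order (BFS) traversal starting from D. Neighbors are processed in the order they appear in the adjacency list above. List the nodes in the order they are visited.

D -> N -> C -> H -> B -> E -> K -> I -> G -> A -> F -> O -> M -> L -> J

Visit D; enqueue N, C, H, B, E → queue [N, C, H, B, E]
Visit N; enqueue K, I, G → queue [C, H, B, E, K, I, G]
Visit C → queue [H, B, E, K, I, G]
Visit H; enqueue A, F → queue [B, E, K, I, G, A, F]
Visit B; enqueue O → queue [E, K, I, G, A, F, O]
Visit E; enqueue M, L → queue [K, I, G, A, F, O, M, L]
Visit K; enqueue J → queue [I, G, A, F, O, M, L, J]
Visit I → queue [G, A, F, O, M, L, J]
Visit G → queue [A, F, O, M, L, J]
Visit A → queue [F, O, M, L, J]
Visit F → queue [O, M, L, J]
Visit O → queue [M, L, J]
Visit M → queue [L, J]
Visit L → queue [J]
Visit J → queue []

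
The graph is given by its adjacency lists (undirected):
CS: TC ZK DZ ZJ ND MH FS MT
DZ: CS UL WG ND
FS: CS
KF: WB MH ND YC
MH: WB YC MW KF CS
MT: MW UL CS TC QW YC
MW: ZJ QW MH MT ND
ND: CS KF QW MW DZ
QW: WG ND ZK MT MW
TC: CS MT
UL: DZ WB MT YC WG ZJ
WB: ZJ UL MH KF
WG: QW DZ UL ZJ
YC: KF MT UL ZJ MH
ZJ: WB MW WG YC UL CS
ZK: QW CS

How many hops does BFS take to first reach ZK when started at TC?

Level 0: TC
Level 1: CS, MT
Level 2: DZ, FS, MH, MW, ND, QW, UL, YC, ZJ, ZK
Level 3: KF, WB, WG
ZK first appears at level 2.

2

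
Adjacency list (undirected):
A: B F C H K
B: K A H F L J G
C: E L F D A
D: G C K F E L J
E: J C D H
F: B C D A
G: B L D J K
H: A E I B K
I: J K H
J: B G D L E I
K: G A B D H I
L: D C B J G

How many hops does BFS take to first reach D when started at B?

2

Level 0: B
Level 1: A, F, G, H, J, K, L
Level 2: C, D, E, I
D first appears at level 2.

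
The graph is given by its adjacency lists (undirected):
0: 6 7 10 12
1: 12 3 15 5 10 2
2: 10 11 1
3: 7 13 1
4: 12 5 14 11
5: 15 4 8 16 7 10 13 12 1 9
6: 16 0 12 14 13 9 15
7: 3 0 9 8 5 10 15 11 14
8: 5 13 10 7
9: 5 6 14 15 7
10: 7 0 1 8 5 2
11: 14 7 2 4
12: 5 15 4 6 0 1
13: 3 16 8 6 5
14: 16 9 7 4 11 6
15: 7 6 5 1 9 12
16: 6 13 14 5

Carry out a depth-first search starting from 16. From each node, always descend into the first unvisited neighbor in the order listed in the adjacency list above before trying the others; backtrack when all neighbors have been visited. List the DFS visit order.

16 6 0 7 3 13 8 5 15 1 12 4 14 9 11 2 10

Visit 16
16 → 6
6 → 0
0 → 7
7 → 3
3 → 13
13 → 8
8 → 5
5 → 15
15 → 1
1 → 12
12 → 4
4 → 14
14 → 9
14 → 11
11 → 2
2 → 10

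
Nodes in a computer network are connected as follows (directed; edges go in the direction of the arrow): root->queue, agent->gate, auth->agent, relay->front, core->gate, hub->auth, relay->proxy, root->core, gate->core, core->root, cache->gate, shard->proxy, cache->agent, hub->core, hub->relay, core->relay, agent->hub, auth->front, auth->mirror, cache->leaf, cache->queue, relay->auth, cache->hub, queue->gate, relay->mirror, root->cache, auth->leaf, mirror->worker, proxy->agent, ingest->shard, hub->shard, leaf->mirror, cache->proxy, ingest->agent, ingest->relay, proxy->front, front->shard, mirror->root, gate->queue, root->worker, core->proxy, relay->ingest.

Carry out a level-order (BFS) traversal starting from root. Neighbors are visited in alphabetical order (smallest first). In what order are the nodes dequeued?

root → cache → core → queue → worker → agent → gate → hub → leaf → proxy → relay → auth → shard → mirror → front → ingest

Visit root; enqueue cache, core, queue, worker → queue [cache, core, queue, worker]
Visit cache; enqueue agent, gate, hub, leaf, proxy → queue [core, queue, worker, agent, gate, hub, leaf, proxy]
Visit core; enqueue relay → queue [queue, worker, agent, gate, hub, leaf, proxy, relay]
Visit queue → queue [worker, agent, gate, hub, leaf, proxy, relay]
Visit worker → queue [agent, gate, hub, leaf, proxy, relay]
Visit agent → queue [gate, hub, leaf, proxy, relay]
Visit gate → queue [hub, leaf, proxy, relay]
Visit hub; enqueue auth, shard → queue [leaf, proxy, relay, auth, shard]
Visit leaf; enqueue mirror → queue [proxy, relay, auth, shard, mirror]
Visit proxy; enqueue front → queue [relay, auth, shard, mirror, front]
Visit relay; enqueue ingest → queue [auth, shard, mirror, front, ingest]
Visit auth → queue [shard, mirror, front, ingest]
Visit shard → queue [mirror, front, ingest]
Visit mirror → queue [front, ingest]
Visit front → queue [ingest]
Visit ingest → queue []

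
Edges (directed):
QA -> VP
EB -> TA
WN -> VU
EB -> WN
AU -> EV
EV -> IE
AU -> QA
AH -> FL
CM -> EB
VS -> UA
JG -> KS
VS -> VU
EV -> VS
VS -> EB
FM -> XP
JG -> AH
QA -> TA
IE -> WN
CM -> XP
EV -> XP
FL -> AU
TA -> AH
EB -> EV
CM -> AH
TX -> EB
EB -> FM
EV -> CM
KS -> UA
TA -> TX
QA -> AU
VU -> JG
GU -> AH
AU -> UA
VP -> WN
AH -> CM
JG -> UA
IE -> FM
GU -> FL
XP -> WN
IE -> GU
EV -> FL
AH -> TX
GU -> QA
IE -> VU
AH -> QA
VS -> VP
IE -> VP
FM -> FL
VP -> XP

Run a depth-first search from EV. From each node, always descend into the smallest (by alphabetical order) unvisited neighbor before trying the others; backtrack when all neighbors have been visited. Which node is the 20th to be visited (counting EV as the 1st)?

VS

Visit EV
EV → CM
CM → AH
AH → FL
FL → AU
AU → QA
QA → TA
TA → TX
TX → EB
EB → FM
FM → XP
XP → WN
WN → VU
VU → JG
JG → KS
KS → UA
QA → VP
EV → IE
IE → GU
EV → VS

Visit order: EV, CM, AH, FL, AU, QA, TA, TX, EB, FM, XP, WN, VU, JG, KS, UA, VP, IE, GU, VS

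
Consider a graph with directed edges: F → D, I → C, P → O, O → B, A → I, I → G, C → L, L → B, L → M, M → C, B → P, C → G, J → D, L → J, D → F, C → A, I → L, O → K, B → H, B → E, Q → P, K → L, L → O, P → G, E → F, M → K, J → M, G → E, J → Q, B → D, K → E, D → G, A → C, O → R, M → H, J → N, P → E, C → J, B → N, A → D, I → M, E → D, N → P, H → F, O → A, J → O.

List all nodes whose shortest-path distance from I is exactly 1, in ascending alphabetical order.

C, G, L, M

Level 0: I
Level 1: C, G, L, M
Level 2: A, B, E, H, J, K, O
Level 3: D, F, N, P, Q, R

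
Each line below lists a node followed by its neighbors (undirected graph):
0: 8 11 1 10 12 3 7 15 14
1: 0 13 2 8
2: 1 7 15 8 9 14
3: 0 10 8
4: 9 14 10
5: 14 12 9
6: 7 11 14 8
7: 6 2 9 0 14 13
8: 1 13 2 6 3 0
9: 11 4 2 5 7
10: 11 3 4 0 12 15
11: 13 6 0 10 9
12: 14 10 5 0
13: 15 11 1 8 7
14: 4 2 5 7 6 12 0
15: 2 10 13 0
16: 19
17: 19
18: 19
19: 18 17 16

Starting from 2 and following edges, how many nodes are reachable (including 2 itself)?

BFS from 2 visits: 2, 1, 7, 15, 8, 9, 14, 0, 13, 6, 10, 3, 11, 4, 5, 12
Reachable nodes: 16 of 20 total.

16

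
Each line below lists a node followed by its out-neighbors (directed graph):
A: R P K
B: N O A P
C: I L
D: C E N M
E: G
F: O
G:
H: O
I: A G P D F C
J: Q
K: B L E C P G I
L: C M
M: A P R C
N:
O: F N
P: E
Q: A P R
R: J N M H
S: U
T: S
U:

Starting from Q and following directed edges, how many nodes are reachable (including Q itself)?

BFS from Q visits: Q, A, P, R, K, E, J, N, M, H, B, L, C, G, I, O, D, F
Reachable nodes: 18 of 21 total.

18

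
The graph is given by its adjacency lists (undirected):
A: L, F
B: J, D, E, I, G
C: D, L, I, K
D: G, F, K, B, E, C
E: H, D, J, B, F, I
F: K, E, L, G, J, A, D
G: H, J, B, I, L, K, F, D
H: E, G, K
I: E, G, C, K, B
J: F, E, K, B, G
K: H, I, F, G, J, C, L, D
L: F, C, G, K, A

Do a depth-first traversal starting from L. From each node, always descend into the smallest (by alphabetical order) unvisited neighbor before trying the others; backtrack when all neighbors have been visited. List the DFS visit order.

Visit L
L → A
A → F
F → D
D → B
B → E
E → H
H → G
G → I
I → C
C → K
K → J

L, A, F, D, B, E, H, G, I, C, K, J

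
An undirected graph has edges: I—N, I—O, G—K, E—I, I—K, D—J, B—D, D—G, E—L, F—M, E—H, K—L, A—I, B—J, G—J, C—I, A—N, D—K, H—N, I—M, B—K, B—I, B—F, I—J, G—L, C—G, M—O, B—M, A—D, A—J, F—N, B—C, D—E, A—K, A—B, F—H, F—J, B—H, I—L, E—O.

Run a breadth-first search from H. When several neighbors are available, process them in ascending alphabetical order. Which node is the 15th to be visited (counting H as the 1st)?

Visit H; enqueue B, E, F, N → queue [B, E, F, N]
Visit B; enqueue A, C, D, I, J, K, M → queue [E, F, N, A, C, D, I, J, K, M]
Visit E; enqueue L, O → queue [F, N, A, C, D, I, J, K, M, L, O]
Visit F → queue [N, A, C, D, I, J, K, M, L, O]
Visit N → queue [A, C, D, I, J, K, M, L, O]
Visit A → queue [C, D, I, J, K, M, L, O]
Visit C; enqueue G → queue [D, I, J, K, M, L, O, G]
Visit D → queue [I, J, K, M, L, O, G]
Visit I → queue [J, K, M, L, O, G]
Visit J → queue [K, M, L, O, G]
Visit K → queue [M, L, O, G]
Visit M → queue [L, O, G]
Visit L → queue [O, G]
Visit O → queue [G]
Visit G → queue []

Visit order: H, B, E, F, N, A, C, D, I, J, K, M, L, O, G

G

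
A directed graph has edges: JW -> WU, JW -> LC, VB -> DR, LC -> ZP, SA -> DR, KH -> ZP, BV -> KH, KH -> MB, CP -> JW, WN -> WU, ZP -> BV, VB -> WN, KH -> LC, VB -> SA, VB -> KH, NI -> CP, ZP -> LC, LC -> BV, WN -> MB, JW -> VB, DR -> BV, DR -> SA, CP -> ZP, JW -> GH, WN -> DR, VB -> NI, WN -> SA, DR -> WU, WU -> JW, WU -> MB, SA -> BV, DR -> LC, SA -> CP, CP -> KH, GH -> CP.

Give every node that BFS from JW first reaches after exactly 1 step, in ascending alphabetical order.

Level 0: JW
Level 1: GH, LC, VB, WU
Level 2: BV, CP, DR, KH, MB, NI, SA, WN, ZP

GH, LC, VB, WU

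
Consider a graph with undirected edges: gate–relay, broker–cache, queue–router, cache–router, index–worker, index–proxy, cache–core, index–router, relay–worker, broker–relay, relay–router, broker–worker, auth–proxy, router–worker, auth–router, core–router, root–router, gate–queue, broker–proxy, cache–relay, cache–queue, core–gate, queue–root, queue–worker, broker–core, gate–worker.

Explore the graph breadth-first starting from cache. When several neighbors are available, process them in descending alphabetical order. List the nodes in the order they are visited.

Visit cache; enqueue router, relay, queue, core, broker → queue [router, relay, queue, core, broker]
Visit router; enqueue worker, root, index, auth → queue [relay, queue, core, broker, worker, root, index, auth]
Visit relay; enqueue gate → queue [queue, core, broker, worker, root, index, auth, gate]
Visit queue → queue [core, broker, worker, root, index, auth, gate]
Visit core → queue [broker, worker, root, index, auth, gate]
Visit broker; enqueue proxy → queue [worker, root, index, auth, gate, proxy]
Visit worker → queue [root, index, auth, gate, proxy]
Visit root → queue [index, auth, gate, proxy]
Visit index → queue [auth, gate, proxy]
Visit auth → queue [gate, proxy]
Visit gate → queue [proxy]
Visit proxy → queue []

cache, router, relay, queue, core, broker, worker, root, index, auth, gate, proxy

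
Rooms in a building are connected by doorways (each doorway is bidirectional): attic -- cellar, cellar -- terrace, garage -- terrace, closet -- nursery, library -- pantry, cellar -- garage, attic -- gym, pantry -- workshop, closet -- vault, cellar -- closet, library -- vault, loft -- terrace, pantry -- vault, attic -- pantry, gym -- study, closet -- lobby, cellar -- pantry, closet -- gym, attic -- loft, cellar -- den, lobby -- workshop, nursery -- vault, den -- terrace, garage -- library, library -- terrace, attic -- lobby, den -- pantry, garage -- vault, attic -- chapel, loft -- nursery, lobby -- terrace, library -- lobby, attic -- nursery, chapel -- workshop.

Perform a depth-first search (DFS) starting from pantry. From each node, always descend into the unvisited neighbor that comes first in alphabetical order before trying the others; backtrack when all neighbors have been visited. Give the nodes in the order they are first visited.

Visit pantry
pantry → attic
attic → cellar
cellar → closet
closet → gym
gym → study
closet → lobby
lobby → library
library → garage
garage → terrace
terrace → den
terrace → loft
loft → nursery
nursery → vault
lobby → workshop
workshop → chapel

pantry -> attic -> cellar -> closet -> gym -> study -> lobby -> library -> garage -> terrace -> den -> loft -> nursery -> vault -> workshop -> chapel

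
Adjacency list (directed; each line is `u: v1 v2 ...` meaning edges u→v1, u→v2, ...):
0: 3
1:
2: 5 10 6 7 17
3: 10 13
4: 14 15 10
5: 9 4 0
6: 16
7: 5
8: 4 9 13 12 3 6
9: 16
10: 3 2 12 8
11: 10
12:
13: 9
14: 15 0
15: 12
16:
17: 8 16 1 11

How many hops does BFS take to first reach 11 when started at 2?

2

Level 0: 2
Level 1: 5, 6, 7, 10, 17
Level 2: 0, 1, 3, 4, 8, 9, 11, 12, 16
Level 3: 13, 14, 15
11 first appears at level 2.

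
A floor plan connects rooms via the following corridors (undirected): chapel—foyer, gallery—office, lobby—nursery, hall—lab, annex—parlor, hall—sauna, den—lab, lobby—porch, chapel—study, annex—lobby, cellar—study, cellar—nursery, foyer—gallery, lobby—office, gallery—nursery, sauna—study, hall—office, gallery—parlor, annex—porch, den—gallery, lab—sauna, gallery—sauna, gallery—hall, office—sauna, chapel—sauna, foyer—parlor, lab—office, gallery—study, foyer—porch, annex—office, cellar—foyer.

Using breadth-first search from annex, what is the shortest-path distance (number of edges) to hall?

Level 0: annex
Level 1: lobby, office, parlor, porch
Level 2: foyer, gallery, hall, lab, nursery, sauna
Level 3: cellar, chapel, den, study
hall first appears at level 2.

2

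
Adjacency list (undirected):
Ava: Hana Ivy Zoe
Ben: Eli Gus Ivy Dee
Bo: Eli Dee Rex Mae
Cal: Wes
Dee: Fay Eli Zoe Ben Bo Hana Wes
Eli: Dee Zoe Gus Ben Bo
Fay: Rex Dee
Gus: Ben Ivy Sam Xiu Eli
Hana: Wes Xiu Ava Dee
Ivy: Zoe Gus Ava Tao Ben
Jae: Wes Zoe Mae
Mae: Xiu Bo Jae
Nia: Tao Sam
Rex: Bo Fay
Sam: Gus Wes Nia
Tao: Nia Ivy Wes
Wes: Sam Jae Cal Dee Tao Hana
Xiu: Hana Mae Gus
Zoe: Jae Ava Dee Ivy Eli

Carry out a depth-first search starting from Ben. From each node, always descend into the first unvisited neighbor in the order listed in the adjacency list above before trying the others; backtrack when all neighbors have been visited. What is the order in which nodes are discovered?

Visit Ben
Ben → Eli
Eli → Dee
Dee → Fay
Fay → Rex
Rex → Bo
Bo → Mae
Mae → Xiu
Xiu → Hana
Hana → Wes
Wes → Sam
Sam → Gus
Gus → Ivy
Ivy → Zoe
Zoe → Jae
Zoe → Ava
Ivy → Tao
Tao → Nia
Wes → Cal

Ben, Eli, Dee, Fay, Rex, Bo, Mae, Xiu, Hana, Wes, Sam, Gus, Ivy, Zoe, Jae, Ava, Tao, Nia, Cal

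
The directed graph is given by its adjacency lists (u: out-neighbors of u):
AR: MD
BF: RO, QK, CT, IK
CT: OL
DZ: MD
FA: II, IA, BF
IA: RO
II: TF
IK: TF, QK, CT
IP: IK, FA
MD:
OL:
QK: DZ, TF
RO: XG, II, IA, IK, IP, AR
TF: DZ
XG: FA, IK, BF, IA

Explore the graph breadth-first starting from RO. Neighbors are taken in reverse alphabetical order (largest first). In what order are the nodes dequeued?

RO -> XG -> IP -> IK -> II -> IA -> AR -> FA -> BF -> TF -> QK -> CT -> MD -> DZ -> OL

Visit RO; enqueue XG, IP, IK, II, IA, AR → queue [XG, IP, IK, II, IA, AR]
Visit XG; enqueue FA, BF → queue [IP, IK, II, IA, AR, FA, BF]
Visit IP → queue [IK, II, IA, AR, FA, BF]
Visit IK; enqueue TF, QK, CT → queue [II, IA, AR, FA, BF, TF, QK, CT]
Visit II → queue [IA, AR, FA, BF, TF, QK, CT]
Visit IA → queue [AR, FA, BF, TF, QK, CT]
Visit AR; enqueue MD → queue [FA, BF, TF, QK, CT, MD]
Visit FA → queue [BF, TF, QK, CT, MD]
Visit BF → queue [TF, QK, CT, MD]
Visit TF; enqueue DZ → queue [QK, CT, MD, DZ]
Visit QK → queue [CT, MD, DZ]
Visit CT; enqueue OL → queue [MD, DZ, OL]
Visit MD → queue [DZ, OL]
Visit DZ → queue [OL]
Visit OL → queue []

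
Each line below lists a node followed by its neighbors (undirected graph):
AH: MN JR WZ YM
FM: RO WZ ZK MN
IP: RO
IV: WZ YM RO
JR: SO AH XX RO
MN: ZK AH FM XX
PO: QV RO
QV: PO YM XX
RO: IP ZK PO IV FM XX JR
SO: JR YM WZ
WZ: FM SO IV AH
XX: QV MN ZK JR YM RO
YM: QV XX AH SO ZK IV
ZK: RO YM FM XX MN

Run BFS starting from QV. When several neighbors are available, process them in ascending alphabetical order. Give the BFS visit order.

QV -> PO -> XX -> YM -> RO -> JR -> MN -> ZK -> AH -> IV -> SO -> FM -> IP -> WZ

Visit QV; enqueue PO, XX, YM → queue [PO, XX, YM]
Visit PO; enqueue RO → queue [XX, YM, RO]
Visit XX; enqueue JR, MN, ZK → queue [YM, RO, JR, MN, ZK]
Visit YM; enqueue AH, IV, SO → queue [RO, JR, MN, ZK, AH, IV, SO]
Visit RO; enqueue FM, IP → queue [JR, MN, ZK, AH, IV, SO, FM, IP]
Visit JR → queue [MN, ZK, AH, IV, SO, FM, IP]
Visit MN → queue [ZK, AH, IV, SO, FM, IP]
Visit ZK → queue [AH, IV, SO, FM, IP]
Visit AH; enqueue WZ → queue [IV, SO, FM, IP, WZ]
Visit IV → queue [SO, FM, IP, WZ]
Visit SO → queue [FM, IP, WZ]
Visit FM → queue [IP, WZ]
Visit IP → queue [WZ]
Visit WZ → queue []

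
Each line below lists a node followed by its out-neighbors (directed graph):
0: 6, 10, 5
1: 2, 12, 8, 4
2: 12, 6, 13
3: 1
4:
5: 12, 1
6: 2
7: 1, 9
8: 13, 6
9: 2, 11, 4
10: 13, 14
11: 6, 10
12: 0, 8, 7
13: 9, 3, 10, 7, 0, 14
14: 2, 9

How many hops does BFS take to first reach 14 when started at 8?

Level 0: 8
Level 1: 6, 13
Level 2: 0, 2, 3, 7, 9, 10, 14
Level 3: 1, 4, 5, 11, 12
14 first appears at level 2.

2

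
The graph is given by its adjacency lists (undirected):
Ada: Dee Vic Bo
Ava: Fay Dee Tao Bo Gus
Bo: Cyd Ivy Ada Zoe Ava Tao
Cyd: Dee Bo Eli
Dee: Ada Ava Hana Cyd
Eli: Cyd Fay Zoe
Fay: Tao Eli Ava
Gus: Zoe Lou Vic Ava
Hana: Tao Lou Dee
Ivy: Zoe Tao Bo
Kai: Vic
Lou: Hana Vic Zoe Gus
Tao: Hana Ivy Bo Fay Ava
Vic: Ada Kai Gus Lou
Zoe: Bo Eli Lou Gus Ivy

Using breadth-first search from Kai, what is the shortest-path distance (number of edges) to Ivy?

Level 0: Kai
Level 1: Vic
Level 2: Ada, Gus, Lou
Level 3: Ava, Bo, Dee, Hana, Zoe
Level 4: Cyd, Eli, Fay, Ivy, Tao
Ivy first appears at level 4.

4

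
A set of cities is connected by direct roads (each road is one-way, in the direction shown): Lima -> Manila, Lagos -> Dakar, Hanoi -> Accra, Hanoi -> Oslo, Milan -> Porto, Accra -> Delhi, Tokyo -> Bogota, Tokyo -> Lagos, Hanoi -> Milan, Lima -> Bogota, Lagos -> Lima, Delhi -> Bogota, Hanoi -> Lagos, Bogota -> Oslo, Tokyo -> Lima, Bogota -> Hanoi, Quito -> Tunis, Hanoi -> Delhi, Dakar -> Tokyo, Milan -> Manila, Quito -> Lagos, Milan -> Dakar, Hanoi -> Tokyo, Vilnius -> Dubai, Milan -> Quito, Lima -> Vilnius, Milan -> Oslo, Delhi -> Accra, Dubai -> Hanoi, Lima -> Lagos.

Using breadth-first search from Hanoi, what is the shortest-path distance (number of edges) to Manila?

2

Level 0: Hanoi
Level 1: Accra, Delhi, Lagos, Milan, Oslo, Tokyo
Level 2: Bogota, Dakar, Lima, Manila, Porto, Quito
Level 3: Tunis, Vilnius
Level 4: Dubai
Manila first appears at level 2.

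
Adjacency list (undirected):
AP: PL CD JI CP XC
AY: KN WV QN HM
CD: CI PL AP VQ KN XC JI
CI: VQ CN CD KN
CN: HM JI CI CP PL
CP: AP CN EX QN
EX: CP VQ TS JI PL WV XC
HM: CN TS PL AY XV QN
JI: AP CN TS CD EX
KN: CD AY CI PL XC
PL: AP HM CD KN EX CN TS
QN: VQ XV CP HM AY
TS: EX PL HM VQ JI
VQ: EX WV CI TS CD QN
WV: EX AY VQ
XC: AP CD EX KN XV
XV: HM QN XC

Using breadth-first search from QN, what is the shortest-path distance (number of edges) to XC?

2

Level 0: QN
Level 1: AY, CP, HM, VQ, XV
Level 2: AP, CD, CI, CN, EX, KN, PL, TS, WV, XC
Level 3: JI
XC first appears at level 2.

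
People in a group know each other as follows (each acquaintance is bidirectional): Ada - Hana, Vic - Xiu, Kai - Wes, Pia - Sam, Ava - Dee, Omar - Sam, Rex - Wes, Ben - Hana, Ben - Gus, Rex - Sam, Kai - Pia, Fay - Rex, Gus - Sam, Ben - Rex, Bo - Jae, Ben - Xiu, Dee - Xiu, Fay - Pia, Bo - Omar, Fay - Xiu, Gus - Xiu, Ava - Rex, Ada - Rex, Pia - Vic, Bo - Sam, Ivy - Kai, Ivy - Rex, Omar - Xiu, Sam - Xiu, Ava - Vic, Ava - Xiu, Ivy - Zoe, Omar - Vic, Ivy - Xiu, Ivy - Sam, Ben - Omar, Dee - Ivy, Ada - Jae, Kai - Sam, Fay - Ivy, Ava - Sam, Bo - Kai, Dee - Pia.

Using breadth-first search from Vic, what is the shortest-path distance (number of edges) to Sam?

2

Level 0: Vic
Level 1: Ava, Omar, Pia, Xiu
Level 2: Ben, Bo, Dee, Fay, Gus, Ivy, Kai, Rex, Sam
Level 3: Ada, Hana, Jae, Wes, Zoe
Sam first appears at level 2.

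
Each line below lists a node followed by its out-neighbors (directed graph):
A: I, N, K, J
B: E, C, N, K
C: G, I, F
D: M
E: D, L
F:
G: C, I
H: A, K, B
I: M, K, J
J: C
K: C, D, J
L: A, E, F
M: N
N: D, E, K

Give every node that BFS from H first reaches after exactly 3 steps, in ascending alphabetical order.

F, G, L, M

Level 0: H
Level 1: A, B, K
Level 2: C, D, E, I, J, N
Level 3: F, G, L, M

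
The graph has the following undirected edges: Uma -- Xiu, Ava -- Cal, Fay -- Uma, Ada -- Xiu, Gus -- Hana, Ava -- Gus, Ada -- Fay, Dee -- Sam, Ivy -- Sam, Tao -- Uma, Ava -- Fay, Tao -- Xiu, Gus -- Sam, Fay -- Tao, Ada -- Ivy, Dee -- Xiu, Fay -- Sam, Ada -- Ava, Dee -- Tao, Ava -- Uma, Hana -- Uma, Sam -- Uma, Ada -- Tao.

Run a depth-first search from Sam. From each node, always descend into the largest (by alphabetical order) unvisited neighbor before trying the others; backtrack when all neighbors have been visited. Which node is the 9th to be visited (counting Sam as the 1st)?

Visit Sam
Sam → Uma
Uma → Xiu
Xiu → Tao
Tao → Fay
Fay → Ava
Ava → Gus
Gus → Hana
Ava → Cal
Ava → Ada
Ada → Ivy
Tao → Dee

Visit order: Sam, Uma, Xiu, Tao, Fay, Ava, Gus, Hana, Cal, Ada, Ivy, Dee

Cal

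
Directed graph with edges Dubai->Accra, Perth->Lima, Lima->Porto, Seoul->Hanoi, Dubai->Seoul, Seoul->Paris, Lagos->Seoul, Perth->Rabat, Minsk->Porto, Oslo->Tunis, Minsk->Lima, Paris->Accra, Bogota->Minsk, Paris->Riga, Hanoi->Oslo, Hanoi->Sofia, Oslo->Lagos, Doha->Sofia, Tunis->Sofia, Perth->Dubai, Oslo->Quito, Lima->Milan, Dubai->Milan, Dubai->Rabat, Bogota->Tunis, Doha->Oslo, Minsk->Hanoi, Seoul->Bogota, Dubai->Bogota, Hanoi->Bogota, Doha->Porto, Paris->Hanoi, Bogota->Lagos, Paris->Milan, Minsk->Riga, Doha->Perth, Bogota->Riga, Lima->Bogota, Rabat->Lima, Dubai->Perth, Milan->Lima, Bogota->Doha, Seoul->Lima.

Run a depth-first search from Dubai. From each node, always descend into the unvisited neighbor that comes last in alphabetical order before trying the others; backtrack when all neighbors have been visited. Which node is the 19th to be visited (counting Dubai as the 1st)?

Visit Dubai
Dubai → Seoul
Seoul → Paris
Paris → Riga
Paris → Milan
Milan → Lima
Lima → Porto
Lima → Bogota
Bogota → Tunis
Tunis → Sofia
Bogota → Minsk
Minsk → Hanoi
Hanoi → Oslo
Oslo → Quito
Oslo → Lagos
Bogota → Doha
Doha → Perth
Perth → Rabat
Paris → Accra

Visit order: Dubai, Seoul, Paris, Riga, Milan, Lima, Porto, Bogota, Tunis, Sofia, Minsk, Hanoi, Oslo, Quito, Lagos, Doha, Perth, Rabat, Accra

Accra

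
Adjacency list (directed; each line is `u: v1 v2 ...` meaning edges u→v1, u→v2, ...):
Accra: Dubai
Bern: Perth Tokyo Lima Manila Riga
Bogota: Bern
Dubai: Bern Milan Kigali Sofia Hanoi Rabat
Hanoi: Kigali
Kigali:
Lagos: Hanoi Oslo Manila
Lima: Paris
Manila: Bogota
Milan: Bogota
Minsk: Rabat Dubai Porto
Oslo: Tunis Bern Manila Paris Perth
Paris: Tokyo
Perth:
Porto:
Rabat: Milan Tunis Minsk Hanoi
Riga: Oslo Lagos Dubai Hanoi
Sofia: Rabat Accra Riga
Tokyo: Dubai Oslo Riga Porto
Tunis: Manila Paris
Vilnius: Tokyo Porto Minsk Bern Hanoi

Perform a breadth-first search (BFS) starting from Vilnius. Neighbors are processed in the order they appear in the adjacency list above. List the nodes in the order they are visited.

Vilnius Tokyo Porto Minsk Bern Hanoi Dubai Oslo Riga Rabat Perth Lima Manila Kigali Milan Sofia Tunis Paris Lagos Bogota Accra

Visit Vilnius; enqueue Tokyo, Porto, Minsk, Bern, Hanoi → queue [Tokyo, Porto, Minsk, Bern, Hanoi]
Visit Tokyo; enqueue Dubai, Oslo, Riga → queue [Porto, Minsk, Bern, Hanoi, Dubai, Oslo, Riga]
Visit Porto → queue [Minsk, Bern, Hanoi, Dubai, Oslo, Riga]
Visit Minsk; enqueue Rabat → queue [Bern, Hanoi, Dubai, Oslo, Riga, Rabat]
Visit Bern; enqueue Perth, Lima, Manila → queue [Hanoi, Dubai, Oslo, Riga, Rabat, Perth, Lima, Manila]
Visit Hanoi; enqueue Kigali → queue [Dubai, Oslo, Riga, Rabat, Perth, Lima, Manila, Kigali]
Visit Dubai; enqueue Milan, Sofia → queue [Oslo, Riga, Rabat, Perth, Lima, Manila, Kigali, Milan, Sofia]
Visit Oslo; enqueue Tunis, Paris → queue [Riga, Rabat, Perth, Lima, Manila, Kigali, Milan, Sofia, Tunis, Paris]
Visit Riga; enqueue Lagos → queue [Rabat, Perth, Lima, Manila, Kigali, Milan, Sofia, Tunis, Paris, Lagos]
Visit Rabat → queue [Perth, Lima, Manila, Kigali, Milan, Sofia, Tunis, Paris, Lagos]
Visit Perth → queue [Lima, Manila, Kigali, Milan, Sofia, Tunis, Paris, Lagos]
Visit Lima → queue [Manila, Kigali, Milan, Sofia, Tunis, Paris, Lagos]
Visit Manila; enqueue Bogota → queue [Kigali, Milan, Sofia, Tunis, Paris, Lagos, Bogota]
Visit Kigali → queue [Milan, Sofia, Tunis, Paris, Lagos, Bogota]
Visit Milan → queue [Sofia, Tunis, Paris, Lagos, Bogota]
Visit Sofia; enqueue Accra → queue [Tunis, Paris, Lagos, Bogota, Accra]
Visit Tunis → queue [Paris, Lagos, Bogota, Accra]
Visit Paris → queue [Lagos, Bogota, Accra]
Visit Lagos → queue [Bogota, Accra]
Visit Bogota → queue [Accra]
Visit Accra → queue []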